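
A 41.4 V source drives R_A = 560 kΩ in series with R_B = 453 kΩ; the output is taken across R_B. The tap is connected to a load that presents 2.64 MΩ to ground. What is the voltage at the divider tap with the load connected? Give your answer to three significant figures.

V_out ≈ 16.9 V

The load sits in parallel with R_B: R_B‖R_L = (453 × 2640) / (453 + 2640) = 386.7 kΩ.
V_out = 41.4 × 386.7 / (560 + 386.7) = 41.4 × 386.7/946.7 = 16.9 V.
(Unloaded it would have been 18.5 V.)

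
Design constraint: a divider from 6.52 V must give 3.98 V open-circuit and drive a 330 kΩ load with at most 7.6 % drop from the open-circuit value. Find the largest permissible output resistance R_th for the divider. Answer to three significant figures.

Loading drop = R_th/(R_th + R_L) ≤ 0.0760, so R_th ≤ R_L · ε/(1−ε) = 330 kΩ × 0.0760/0.9240 = 27.1 kΩ.

R_th ≤ 27.1 kΩ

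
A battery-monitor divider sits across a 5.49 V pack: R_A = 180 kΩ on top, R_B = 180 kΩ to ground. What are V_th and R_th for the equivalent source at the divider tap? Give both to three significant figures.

V_th = 2.75 V, R_th = 90.0 kΩ

V_th is the open-circuit tap voltage: 5.49 × 180/(180 + 180) = 2.75 V.
With the supply zeroed, R_A and R_B appear in parallel from the tap: R_th = R_A‖R_B = (180 × 180)/360.0 = 90.0 kΩ.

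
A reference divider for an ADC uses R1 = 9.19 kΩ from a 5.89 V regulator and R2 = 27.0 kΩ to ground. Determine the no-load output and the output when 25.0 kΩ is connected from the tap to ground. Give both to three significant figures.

Open-circuit: V = 5.89 × 27.0/(9.19 + 27.0) = 4.39 V.
With the load, R2 becomes R2‖R_L = 12.98 kΩ, so V = 5.89 × 12.98/22.17 = 3.45 V.

Unloaded: 4.39 V; loaded: 3.45 V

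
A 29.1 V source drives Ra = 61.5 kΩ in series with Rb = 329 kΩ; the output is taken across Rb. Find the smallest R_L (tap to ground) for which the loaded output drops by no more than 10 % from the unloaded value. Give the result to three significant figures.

R_L(min) ≈ 466 kΩ

Output resistance R_th = Ra‖Rb = (61.5 × 329)/390.5 = 51.81 kΩ.
The fractional drop is R_th/(R_th + R_L); requiring this ≤ 0.100 gives R_L ≥ R_th(1/0.100 − 1) = 51.81 × 9.000 = 466 kΩ.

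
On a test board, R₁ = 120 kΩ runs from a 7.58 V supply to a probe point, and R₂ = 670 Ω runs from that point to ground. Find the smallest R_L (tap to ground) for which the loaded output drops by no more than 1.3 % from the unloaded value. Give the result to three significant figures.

Output resistance R_th = R₁‖R₂ = (120000 × 670)/120700 = 666.3 Ω.
The fractional drop is R_th/(R_th + R_L); requiring this ≤ 0.0130 gives R_L ≥ R_th(1/0.0130 − 1) = 666.3 × 75.92 = 50.6 kΩ.

R_L(min) ≈ 50.6 kΩ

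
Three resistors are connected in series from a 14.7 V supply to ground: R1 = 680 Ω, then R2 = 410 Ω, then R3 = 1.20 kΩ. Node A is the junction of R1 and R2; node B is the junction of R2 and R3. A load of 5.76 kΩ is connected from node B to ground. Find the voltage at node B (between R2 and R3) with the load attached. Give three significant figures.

V ≈ 7.01 V

At node B, R3 is in parallel with the load: R3‖R_L = 993.1 Ω.
Below node A the resistance is R2 + (R3‖R_L) = 1403 Ω, so V_A = 14.7 × 1403/2083 = 9.901 V.
Then V_B = V_A × (R3‖R_L)/(R2 + R3‖R_L) = 9.901 × 993.1/1403 = 7.01 V.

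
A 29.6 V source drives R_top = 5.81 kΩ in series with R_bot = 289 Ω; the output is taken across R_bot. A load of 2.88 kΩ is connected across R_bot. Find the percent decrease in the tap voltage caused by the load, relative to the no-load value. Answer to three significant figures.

8.73 %

Unloaded V = 29.6 × 289/6099 = 1.4026 V.
Loaded: R_bot‖R_L = 262.6 Ω, giving V = 29.6 × 262.6/6073 = 1.2802 V.
Drop = (1.4026 − 1.2802) / 1.4026 = 8.73 %.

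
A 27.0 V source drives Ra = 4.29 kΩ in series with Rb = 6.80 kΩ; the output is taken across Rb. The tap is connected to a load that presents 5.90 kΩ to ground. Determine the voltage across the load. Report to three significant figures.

The load sits in parallel with Rb: Rb‖R_L = (6.80 × 5.90) / (6.80 + 5.90) = 3.159 kΩ.
V_out = 27.0 × 3.159 / (4.29 + 3.159) = 27.0 × 3.159/7.449 = 11.5 V.
(Unloaded it would have been 16.6 V.)

V_out ≈ 11.5 V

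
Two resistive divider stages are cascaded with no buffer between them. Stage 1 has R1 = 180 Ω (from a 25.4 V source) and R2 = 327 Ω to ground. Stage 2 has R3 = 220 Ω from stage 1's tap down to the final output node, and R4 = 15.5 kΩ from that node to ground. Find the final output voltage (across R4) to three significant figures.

Stage 2 presents R3+R4 = 15720 Ω as a load on stage 1's tap.
Stage 1's lower leg becomes R2‖(R3+R4) = 320.3 Ω, so V_mid = 25.4 × 320.3/500.3 = 16.26 V.
Stage 2 is itself unloaded: V_out = V_mid × R4/(R3+R4) = 16.26 × 15500/15720 = 16.0 V.

V_out ≈ 16.0 V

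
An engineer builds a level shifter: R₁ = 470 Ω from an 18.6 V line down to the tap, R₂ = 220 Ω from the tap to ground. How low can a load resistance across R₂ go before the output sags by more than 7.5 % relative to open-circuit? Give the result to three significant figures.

Output resistance R_th = R₁‖R₂ = (470 × 220)/690.0 = 149.9 Ω.
The fractional drop is R_th/(R_th + R_L); requiring this ≤ 0.0750 gives R_L ≥ R_th(1/0.0750 − 1) = 149.9 × 12.33 = 1.85 kΩ.

R_L(min) ≈ 1.85 kΩ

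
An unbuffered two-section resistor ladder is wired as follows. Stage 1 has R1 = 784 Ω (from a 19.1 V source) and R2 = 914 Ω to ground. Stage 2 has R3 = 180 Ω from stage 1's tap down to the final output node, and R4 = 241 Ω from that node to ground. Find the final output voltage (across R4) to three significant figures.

Stage 2 presents R3+R4 = 421.0 Ω as a load on stage 1's tap.
Stage 1's lower leg becomes R2‖(R3+R4) = 288.2 Ω, so V_mid = 19.1 × 288.2/1072 = 5.134 V.
Stage 2 is itself unloaded: V_out = V_mid × R4/(R3+R4) = 5.134 × 241/421.0 = 2.94 V.

V_out ≈ 2.94 V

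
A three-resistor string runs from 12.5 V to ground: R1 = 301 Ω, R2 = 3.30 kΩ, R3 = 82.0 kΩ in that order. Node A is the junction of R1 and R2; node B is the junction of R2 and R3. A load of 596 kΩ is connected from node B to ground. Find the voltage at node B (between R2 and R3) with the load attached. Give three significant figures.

V ≈ 11.9 V

At node B, R3 is in parallel with the load: R3‖R_L = 72080 Ω.
Below node A the resistance is R2 + (R3‖R_L) = 75380 Ω, so V_A = 12.5 × 75380/75680 = 12.45 V.
Then V_B = V_A × (R3‖R_L)/(R2 + R3‖R_L) = 12.45 × 72080/75380 = 11.9 V.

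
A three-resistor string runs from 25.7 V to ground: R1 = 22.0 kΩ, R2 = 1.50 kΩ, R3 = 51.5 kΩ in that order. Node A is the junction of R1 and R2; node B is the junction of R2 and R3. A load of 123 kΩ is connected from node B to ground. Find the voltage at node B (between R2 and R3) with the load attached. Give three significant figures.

V ≈ 15.6 V

At node B, R3 is in parallel with the load: R3‖R_L = 36.30 kΩ.
Below node A the resistance is R2 + (R3‖R_L) = 37.80 kΩ, so V_A = 25.7 × 37.80/59.80 = 16.25 V.
Then V_B = V_A × (R3‖R_L)/(R2 + R3‖R_L) = 16.25 × 36.30/37.80 = 15.6 V.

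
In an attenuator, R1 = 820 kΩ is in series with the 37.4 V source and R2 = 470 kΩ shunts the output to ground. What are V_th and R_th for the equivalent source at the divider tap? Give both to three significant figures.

V_th = 13.6 V, R_th = 299 kΩ

V_th is the open-circuit tap voltage: 37.4 × 470/(820 + 470) = 13.6 V.
With the supply zeroed, R1 and R2 appear in parallel from the tap: R_th = R1‖R2 = (820 × 470)/1290 = 299 kΩ.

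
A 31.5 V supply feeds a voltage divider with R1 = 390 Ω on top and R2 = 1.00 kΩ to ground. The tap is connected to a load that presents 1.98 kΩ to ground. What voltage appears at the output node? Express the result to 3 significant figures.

The load sits in parallel with R2: R2‖R_L = (1000 × 1980) / (1000 + 1980) = 664.4 Ω.
V_out = 31.5 × 664.4 / (390 + 664.4) = 31.5 × 664.4/1054 = 19.8 V.

V_out ≈ 19.8 V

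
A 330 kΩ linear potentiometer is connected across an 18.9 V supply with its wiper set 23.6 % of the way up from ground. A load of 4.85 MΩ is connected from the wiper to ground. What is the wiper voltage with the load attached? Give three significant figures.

The wiper splits the pot into (1−α)R = 252.1 kΩ above and αR = 77.88 kΩ below.
Lower section ‖ load = 76.65 kΩ.
V_wiper = 18.9 × 76.65/(252.1 + 76.65) = 4.41 V.

V ≈ 4.41 V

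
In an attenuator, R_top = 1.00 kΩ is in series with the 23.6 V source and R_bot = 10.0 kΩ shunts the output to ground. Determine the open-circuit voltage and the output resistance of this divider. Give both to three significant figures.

V_th is the open-circuit tap voltage: 23.6 × 10.0/(1.00 + 10.0) = 21.5 V.
With the supply zeroed, R_top and R_bot appear in parallel from the tap: R_th = R_top‖R_bot = (1.00 × 10.0)/11.00 = 909 Ω.

V_th = 21.5 V, R_th = 909 Ω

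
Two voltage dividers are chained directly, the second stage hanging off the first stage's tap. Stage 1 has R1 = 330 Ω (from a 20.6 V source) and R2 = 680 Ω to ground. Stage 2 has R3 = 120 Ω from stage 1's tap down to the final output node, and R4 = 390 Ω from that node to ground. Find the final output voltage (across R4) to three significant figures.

Stage 2 presents R3+R4 = 510.0 Ω as a load on stage 1's tap.
Stage 1's lower leg becomes R2‖(R3+R4) = 291.4 Ω, so V_mid = 20.6 × 291.4/621.4 = 9.661 V.
Stage 2 is itself unloaded: V_out = V_mid × R4/(R3+R4) = 9.661 × 390/510.0 = 7.39 V.

V_out ≈ 7.39 V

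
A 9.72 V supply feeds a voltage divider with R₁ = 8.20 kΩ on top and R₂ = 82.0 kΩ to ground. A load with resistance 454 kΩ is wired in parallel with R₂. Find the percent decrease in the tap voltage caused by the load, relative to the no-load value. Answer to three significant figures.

The divider's output (Thévenin) resistance is R₁‖R₂ = 7.455 kΩ.
Fractional drop under load = R_th/(R_th + R_L) = 7.455 / (7.455 + 454) = 0.01615.
So the output falls by 1.62 %.

1.62 %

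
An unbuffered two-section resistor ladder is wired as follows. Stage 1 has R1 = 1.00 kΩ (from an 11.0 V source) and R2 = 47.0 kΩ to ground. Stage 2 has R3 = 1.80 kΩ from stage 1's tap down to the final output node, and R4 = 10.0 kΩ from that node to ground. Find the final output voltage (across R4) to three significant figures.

Stage 2 presents R3+R4 = 11.80 kΩ as a load on stage 1's tap.
Stage 1's lower leg becomes R2‖(R3+R4) = 9.432 kΩ, so V_mid = 11.0 × 9.432/10.43 = 9.946 V.
Stage 2 is itself unloaded: V_out = V_mid × R4/(R3+R4) = 9.946 × 10.0/11.80 = 8.43 V.

V_out ≈ 8.43 V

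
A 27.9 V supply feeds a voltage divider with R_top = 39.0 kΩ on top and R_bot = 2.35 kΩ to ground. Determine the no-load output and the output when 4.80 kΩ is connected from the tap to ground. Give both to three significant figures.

Open-circuit: V = 27.9 × 2.35/(39.0 + 2.35) = 1.59 V.
With the load, R_bot becomes R_bot‖R_L = 1.578 kΩ, so V = 27.9 × 1.578/40.58 = 1.08 V.

Unloaded: 1.59 V; loaded: 1.08 V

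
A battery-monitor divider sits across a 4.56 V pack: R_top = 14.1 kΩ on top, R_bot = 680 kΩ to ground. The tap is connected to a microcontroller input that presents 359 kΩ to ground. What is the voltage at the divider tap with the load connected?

V_out ≈ 4.30 V

The load sits in parallel with R_bot: R_bot‖R_L = (680 × 359) / (680 + 359) = 235.0 kΩ.
V_out = 4.56 × 235.0 / (14.1 + 235.0) = 4.56 × 235.0/249.1 = 4.30 V.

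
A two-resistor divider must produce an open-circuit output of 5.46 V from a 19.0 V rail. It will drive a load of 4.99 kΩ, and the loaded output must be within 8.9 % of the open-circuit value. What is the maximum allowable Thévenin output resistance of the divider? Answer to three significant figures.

R_th ≤ 487 Ω

Loading drop = R_th/(R_th + R_L) ≤ 0.0890, so R_th ≤ R_L · ε/(1−ε) = 4.99 kΩ × 0.0890/0.9110 = 487 Ω.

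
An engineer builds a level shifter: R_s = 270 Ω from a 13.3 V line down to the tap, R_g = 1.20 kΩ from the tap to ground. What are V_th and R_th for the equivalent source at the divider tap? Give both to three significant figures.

V_th is the open-circuit tap voltage: 13.3 × 1200/(270 + 1200) = 10.9 V.
With the supply zeroed, R_s and R_g appear in parallel from the tap: R_th = R_s‖R_g = (270 × 1200)/1470 = 220 Ω.

V_th = 10.9 V, R_th = 220 Ω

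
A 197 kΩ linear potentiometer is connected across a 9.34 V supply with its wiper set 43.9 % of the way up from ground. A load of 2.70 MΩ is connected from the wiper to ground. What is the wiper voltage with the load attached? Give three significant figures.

The wiper splits the pot into (1−α)R = 110.5 kΩ above and αR = 86.48 kΩ below.
Lower section ‖ load = 83.80 kΩ.
V_wiper = 9.34 × 83.80/(110.5 + 83.80) = 4.03 V.

V ≈ 4.03 V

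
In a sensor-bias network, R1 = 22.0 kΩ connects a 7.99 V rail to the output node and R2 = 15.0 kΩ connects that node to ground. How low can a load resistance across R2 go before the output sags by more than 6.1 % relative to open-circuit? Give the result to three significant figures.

Output resistance R_th = R1‖R2 = (22.0 × 15.0)/37.00 = 8.919 kΩ.
The fractional drop is R_th/(R_th + R_L); requiring this ≤ 0.0610 gives R_L ≥ R_th(1/0.0610 − 1) = 8.919 × 15.39 = 137 kΩ.

R_L(min) ≈ 137 kΩ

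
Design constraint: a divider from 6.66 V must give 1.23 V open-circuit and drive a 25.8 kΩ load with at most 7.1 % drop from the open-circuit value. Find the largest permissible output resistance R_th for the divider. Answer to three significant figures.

R_th ≤ 1.97 kΩ

Loading drop = R_th/(R_th + R_L) ≤ 0.0710, so R_th ≤ R_L · ε/(1−ε) = 25.8 kΩ × 0.0710/0.9290 = 1.97 kΩ.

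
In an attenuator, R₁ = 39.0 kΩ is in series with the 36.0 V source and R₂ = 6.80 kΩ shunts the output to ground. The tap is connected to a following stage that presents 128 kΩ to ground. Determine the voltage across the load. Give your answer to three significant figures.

V_out ≈ 5.11 V

The load sits in parallel with R₂: R₂‖R_L = (6.80 × 128) / (6.80 + 128) = 6.457 kΩ.
V_out = 36.0 × 6.457 / (39.0 + 6.457) = 36.0 × 6.457/45.46 = 5.11 V.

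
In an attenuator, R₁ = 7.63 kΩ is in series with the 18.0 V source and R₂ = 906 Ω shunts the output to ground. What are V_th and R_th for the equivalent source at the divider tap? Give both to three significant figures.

V_th = 1.91 V, R_th = 810 Ω

V_th is the open-circuit tap voltage: 18.0 × 906/(7630 + 906) = 1.91 V.
With the supply zeroed, R₁ and R₂ appear in parallel from the tap: R_th = R₁‖R₂ = (7630 × 906)/8536 = 810 Ω.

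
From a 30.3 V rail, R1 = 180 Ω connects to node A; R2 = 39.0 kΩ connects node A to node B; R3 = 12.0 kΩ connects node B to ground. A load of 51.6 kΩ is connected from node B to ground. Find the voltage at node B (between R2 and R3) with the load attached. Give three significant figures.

V ≈ 6.03 V

At node B, R3 is in parallel with the load: R3‖R_L = 9736 Ω.
Below node A the resistance is R2 + (R3‖R_L) = 48740 Ω, so V_A = 30.3 × 48740/48920 = 30.19 V.
Then V_B = V_A × (R3‖R_L)/(R2 + R3‖R_L) = 30.19 × 9736/48740 = 6.03 V.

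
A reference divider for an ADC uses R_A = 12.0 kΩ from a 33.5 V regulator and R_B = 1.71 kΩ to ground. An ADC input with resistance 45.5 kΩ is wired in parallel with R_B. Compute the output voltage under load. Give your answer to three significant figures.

The load sits in parallel with R_B: R_B‖R_L = (1.71 × 45.5) / (1.71 + 45.5) = 1.648 kΩ.
V_out = 33.5 × 1.648 / (12.0 + 1.648) = 33.5 × 1.648/13.65 = 4.05 V.

V_out ≈ 4.05 V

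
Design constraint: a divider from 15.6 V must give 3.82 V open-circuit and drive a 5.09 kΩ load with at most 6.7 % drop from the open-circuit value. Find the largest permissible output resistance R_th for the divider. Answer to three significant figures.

R_th ≤ 366 Ω

Loading drop = R_th/(R_th + R_L) ≤ 0.0670, so R_th ≤ R_L · ε/(1−ε) = 5.09 kΩ × 0.0670/0.9330 = 366 Ω.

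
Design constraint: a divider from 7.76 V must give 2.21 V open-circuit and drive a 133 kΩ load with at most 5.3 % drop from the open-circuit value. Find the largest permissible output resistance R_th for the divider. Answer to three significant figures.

Loading drop = R_th/(R_th + R_L) ≤ 0.0530, so R_th ≤ R_L · ε/(1−ε) = 133 kΩ × 0.0530/0.9470 = 7.44 kΩ.
(Any R1, R2 with R2/(R1+R2) = 0.285 and R1‖R2 ≤ 7.44 kΩ will meet the spec.)

R_th ≤ 7.44 kΩ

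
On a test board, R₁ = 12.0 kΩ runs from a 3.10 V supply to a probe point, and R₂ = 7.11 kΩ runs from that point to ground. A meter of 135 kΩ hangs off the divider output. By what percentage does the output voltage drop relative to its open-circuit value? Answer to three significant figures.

3.20 %

The divider's output (Thévenin) resistance is R₁‖R₂ = 4.465 kΩ.
Fractional drop under load = R_th/(R_th + R_L) = 4.465 / (4.465 + 135) = 0.03201.
So the output falls by 3.20 %.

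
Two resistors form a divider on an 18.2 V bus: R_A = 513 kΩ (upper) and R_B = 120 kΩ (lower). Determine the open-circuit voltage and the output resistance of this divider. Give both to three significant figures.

V_th is the open-circuit tap voltage: 18.2 × 120/(513 + 120) = 3.45 V.
With the supply zeroed, R_A and R_B appear in parallel from the tap: R_th = R_A‖R_B = (513 × 120)/633.0 = 97.3 kΩ.

V_th = 3.45 V, R_th = 97.3 kΩ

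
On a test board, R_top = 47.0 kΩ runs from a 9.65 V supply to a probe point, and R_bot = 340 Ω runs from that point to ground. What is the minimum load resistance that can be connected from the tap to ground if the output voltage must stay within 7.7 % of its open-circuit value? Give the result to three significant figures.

R_L(min) ≈ 4.05 kΩ

Output resistance R_th = R_top‖R_bot = (47000 × 340)/47340 = 337.6 Ω.
The fractional drop is R_th/(R_th + R_L); requiring this ≤ 0.0770 gives R_L ≥ R_th(1/0.0770 − 1) = 337.6 × 11.99 = 4.05 kΩ.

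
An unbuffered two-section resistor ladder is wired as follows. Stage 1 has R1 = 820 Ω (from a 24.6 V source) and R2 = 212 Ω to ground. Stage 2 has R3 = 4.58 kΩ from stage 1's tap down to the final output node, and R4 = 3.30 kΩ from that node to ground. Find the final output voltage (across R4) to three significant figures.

Stage 2 presents R3+R4 = 7880 Ω as a load on stage 1's tap.
Stage 1's lower leg becomes R2‖(R3+R4) = 206.4 Ω, so V_mid = 24.6 × 206.4/1026 = 4.948 V.
Stage 2 is itself unloaded: V_out = V_mid × R4/(R3+R4) = 4.948 × 3300/7880 = 2.07 V.

V_out ≈ 2.07 V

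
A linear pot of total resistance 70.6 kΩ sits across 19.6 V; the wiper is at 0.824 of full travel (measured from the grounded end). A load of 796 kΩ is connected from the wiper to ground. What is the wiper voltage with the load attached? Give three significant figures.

The wiper splits the pot into (1−α)R = 12.43 kΩ above and αR = 58.17 kΩ below.
Lower section ‖ load = 54.21 kΩ.
V_wiper = 19.6 × 54.21/(12.43 + 54.21) = 15.9 V.

V ≈ 15.9 V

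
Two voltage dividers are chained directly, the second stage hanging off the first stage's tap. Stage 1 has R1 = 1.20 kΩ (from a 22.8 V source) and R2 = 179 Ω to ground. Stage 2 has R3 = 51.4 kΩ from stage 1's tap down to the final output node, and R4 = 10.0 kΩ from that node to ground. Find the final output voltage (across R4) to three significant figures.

V_out ≈ 0.481 V

Stage 2 presents R3+R4 = 61400 Ω as a load on stage 1's tap.
Stage 1's lower leg becomes R2‖(R3+R4) = 178.5 Ω, so V_mid = 22.8 × 178.5/1378 = 2.952 V.
Stage 2 is itself unloaded: V_out = V_mid × R4/(R3+R4) = 2.952 × 10000/61400 = 0.481 V.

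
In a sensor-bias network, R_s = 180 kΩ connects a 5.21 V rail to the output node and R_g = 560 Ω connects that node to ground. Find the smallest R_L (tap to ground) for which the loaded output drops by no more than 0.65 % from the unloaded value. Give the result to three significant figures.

R_L(min) ≈ 85.3 kΩ

Output resistance R_th = R_s‖R_g = (180000 × 560)/180600 = 558.3 Ω.
The fractional drop is R_th/(R_th + R_L); requiring this ≤ 0.00650 gives R_L ≥ R_th(1/0.00650 − 1) = 558.3 × 152.8 = 85.3 kΩ.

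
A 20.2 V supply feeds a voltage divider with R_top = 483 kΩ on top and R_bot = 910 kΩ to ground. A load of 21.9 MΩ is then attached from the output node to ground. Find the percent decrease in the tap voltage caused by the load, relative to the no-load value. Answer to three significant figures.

1.42 %

The divider's output (Thévenin) resistance is R_top‖R_bot = 315.5 kΩ.
Fractional drop under load = R_th/(R_th + R_L) = 315.5 / (315.5 + 21900) = 0.01420.
So the output falls by 1.42 %.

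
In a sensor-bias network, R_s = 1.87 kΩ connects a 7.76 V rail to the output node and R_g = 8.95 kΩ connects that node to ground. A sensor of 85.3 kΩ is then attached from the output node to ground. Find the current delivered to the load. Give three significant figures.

I_L ≈ 0.0739 mA

R_g‖R_L = 8.100 kΩ; V_out = 7.76 × 8.100/9.970 = 6.305 V.
I_L = V_out / R_L = 6.305 / 85.3 kΩ = 0.0739 mA.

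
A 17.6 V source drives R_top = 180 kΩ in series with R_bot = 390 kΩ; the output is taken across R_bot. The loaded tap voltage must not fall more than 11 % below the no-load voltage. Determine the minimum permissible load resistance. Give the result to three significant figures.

Output resistance R_th = R_top‖R_bot = (180 × 390)/570.0 = 123.2 kΩ.
The fractional drop is R_th/(R_th + R_L); requiring this ≤ 0.110 gives R_L ≥ R_th(1/0.110 − 1) = 123.2 × 8.091 = 996 kΩ.

R_L(min) ≈ 996 kΩ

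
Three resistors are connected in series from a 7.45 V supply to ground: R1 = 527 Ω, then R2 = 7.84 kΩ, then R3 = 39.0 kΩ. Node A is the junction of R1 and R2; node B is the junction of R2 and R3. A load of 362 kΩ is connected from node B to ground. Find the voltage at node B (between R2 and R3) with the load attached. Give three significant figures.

V ≈ 6.02 V

At node B, R3 is in parallel with the load: R3‖R_L = 35210 Ω.
Below node A the resistance is R2 + (R3‖R_L) = 43050 Ω, so V_A = 7.45 × 43050/43570 = 7.360 V.
Then V_B = V_A × (R3‖R_L)/(R2 + R3‖R_L) = 7.360 × 35210/43050 = 6.02 V.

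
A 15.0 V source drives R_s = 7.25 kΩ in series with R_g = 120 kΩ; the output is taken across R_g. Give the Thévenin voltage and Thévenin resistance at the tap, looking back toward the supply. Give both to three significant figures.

V_th = 14.1 V, R_th = 6.84 kΩ

V_th is the open-circuit tap voltage: 15.0 × 120/(7.25 + 120) = 14.1 V.
With the supply zeroed, R_s and R_g appear in parallel from the tap: R_th = R_s‖R_g = (7.25 × 120)/127.2 = 6.84 kΩ.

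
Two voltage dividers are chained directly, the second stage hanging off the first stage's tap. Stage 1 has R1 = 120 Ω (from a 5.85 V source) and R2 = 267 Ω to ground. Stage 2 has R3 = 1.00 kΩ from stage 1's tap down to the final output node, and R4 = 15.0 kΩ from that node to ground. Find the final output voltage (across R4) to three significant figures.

Stage 2 presents R3+R4 = 16000 Ω as a load on stage 1's tap.
Stage 1's lower leg becomes R2‖(R3+R4) = 262.6 Ω, so V_mid = 5.85 × 262.6/382.6 = 4.015 V.
Stage 2 is itself unloaded: V_out = V_mid × R4/(R3+R4) = 4.015 × 15000/16000 = 3.76 V.

V_out ≈ 3.76 V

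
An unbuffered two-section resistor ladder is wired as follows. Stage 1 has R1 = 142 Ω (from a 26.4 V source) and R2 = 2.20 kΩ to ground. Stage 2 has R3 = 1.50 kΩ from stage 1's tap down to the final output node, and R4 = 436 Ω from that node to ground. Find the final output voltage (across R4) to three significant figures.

Stage 2 presents R3+R4 = 1936 Ω as a load on stage 1's tap.
Stage 1's lower leg becomes R2‖(R3+R4) = 1030 Ω, so V_mid = 26.4 × 1030/1172 = 23.20 V.
Stage 2 is itself unloaded: V_out = V_mid × R4/(R3+R4) = 23.20 × 436/1936 = 5.22 V.

V_out ≈ 5.22 V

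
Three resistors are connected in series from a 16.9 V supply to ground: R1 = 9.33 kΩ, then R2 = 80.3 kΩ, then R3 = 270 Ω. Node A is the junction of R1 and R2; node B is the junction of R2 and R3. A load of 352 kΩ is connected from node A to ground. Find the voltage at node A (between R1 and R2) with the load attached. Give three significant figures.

V ≈ 14.8 V

Below node A the series string R2+R3 = 80570 Ω sits in parallel with the 352000 Ω load: 65560 Ω.
V_A = 16.9 × 65560/(9330 + 65560) = 14.8 V.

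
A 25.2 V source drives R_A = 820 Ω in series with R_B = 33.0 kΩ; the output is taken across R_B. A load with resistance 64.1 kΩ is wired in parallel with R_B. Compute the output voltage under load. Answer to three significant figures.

V_out ≈ 24.3 V

The load sits in parallel with R_B: R_B‖R_L = (33000 × 64100) / (33000 + 64100) = 21780 Ω.
V_out = 25.2 × 21780 / (820 + 21780) = 25.2 × 21780/22600 = 24.3 V.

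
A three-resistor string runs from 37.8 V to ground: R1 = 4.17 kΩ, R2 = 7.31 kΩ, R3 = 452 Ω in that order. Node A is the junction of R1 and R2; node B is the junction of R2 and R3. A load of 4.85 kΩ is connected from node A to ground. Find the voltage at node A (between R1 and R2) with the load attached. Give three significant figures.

Below node A the series string R2+R3 = 7762 Ω sits in parallel with the 4850 Ω load: 2985 Ω.
V_A = 37.8 × 2985/(4170 + 2985) = 15.8 V.

V ≈ 15.8 V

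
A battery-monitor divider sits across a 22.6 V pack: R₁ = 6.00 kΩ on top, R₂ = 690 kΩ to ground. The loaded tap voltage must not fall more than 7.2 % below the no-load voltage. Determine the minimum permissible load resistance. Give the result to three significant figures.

Output resistance R_th = R₁‖R₂ = (6.00 × 690)/696.0 = 5.948 kΩ.
The fractional drop is R_th/(R_th + R_L); requiring this ≤ 0.0720 gives R_L ≥ R_th(1/0.0720 − 1) = 5.948 × 12.89 = 76.7 kΩ.

R_L(min) ≈ 76.7 kΩ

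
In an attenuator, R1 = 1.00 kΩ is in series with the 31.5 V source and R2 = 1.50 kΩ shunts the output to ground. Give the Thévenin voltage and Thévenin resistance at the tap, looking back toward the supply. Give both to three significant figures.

V_th is the open-circuit tap voltage: 31.5 × 1.50/(1.00 + 1.50) = 18.9 V.
With the supply zeroed, R1 and R2 appear in parallel from the tap: R_th = R1‖R2 = (1.00 × 1.50)/2.500 = 600 Ω.

V_th = 18.9 V, R_th = 600 Ω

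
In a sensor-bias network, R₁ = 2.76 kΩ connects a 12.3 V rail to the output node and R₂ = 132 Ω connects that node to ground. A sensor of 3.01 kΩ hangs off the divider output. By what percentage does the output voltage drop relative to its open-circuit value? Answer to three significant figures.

4.02 %

The divider's output (Thévenin) resistance is R₁‖R₂ = 126.0 Ω.
Fractional drop under load = R_th/(R_th + R_L) = 126.0 / (126.0 + 3010) = 0.04017.
So the output falls by 4.02 %.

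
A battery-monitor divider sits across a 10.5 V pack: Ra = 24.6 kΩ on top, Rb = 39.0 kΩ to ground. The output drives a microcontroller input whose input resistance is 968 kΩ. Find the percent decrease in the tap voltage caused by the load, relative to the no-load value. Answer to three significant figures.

1.53 %

The divider's output (Thévenin) resistance is Ra‖Rb = 15.08 kΩ.
Fractional drop under load = R_th/(R_th + R_L) = 15.08 / (15.08 + 968) = 0.01534.
So the output falls by 1.53 %.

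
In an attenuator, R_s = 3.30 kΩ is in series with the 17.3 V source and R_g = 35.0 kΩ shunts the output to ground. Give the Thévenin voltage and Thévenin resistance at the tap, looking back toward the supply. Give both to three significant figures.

V_th is the open-circuit tap voltage: 17.3 × 35.0/(3.30 + 35.0) = 15.8 V.
With the supply zeroed, R_s and R_g appear in parallel from the tap: R_th = R_s‖R_g = (3.30 × 35.0)/38.30 = 3.02 kΩ.

V_th = 15.8 V, R_th = 3.02 kΩ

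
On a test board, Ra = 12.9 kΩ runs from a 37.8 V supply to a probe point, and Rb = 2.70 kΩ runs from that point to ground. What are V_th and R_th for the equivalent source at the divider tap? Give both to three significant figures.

V_th = 6.54 V, R_th = 2.23 kΩ

V_th is the open-circuit tap voltage: 37.8 × 2.70/(12.9 + 2.70) = 6.54 V.
With the supply zeroed, Ra and Rb appear in parallel from the tap: R_th = Ra‖Rb = (12.9 × 2.70)/15.60 = 2.23 kΩ.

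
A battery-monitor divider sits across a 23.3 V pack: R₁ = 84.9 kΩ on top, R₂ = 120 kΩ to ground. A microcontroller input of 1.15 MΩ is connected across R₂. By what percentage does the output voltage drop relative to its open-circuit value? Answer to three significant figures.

The divider's output (Thévenin) resistance is R₁‖R₂ = 49.72 kΩ.
Fractional drop under load = R_th/(R_th + R_L) = 49.72 / (49.72 + 1150) = 0.04144.
So the output falls by 4.14 %.

4.14 %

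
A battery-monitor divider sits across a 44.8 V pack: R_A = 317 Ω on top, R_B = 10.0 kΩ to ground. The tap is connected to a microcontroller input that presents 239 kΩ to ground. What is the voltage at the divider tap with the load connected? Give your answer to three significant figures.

V_out ≈ 43.4 V

The load sits in parallel with R_B: R_B‖R_L = (10000 × 239000) / (10000 + 239000) = 9598 Ω.
V_out = 44.8 × 9598 / (317 + 9598) = 44.8 × 9598/9915 = 43.4 V.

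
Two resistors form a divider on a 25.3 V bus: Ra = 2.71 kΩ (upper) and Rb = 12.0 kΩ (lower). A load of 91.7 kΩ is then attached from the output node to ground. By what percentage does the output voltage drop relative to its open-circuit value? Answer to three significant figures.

2.35 %

The divider's output (Thévenin) resistance is Ra‖Rb = 2.211 kΩ.
Fractional drop under load = R_th/(R_th + R_L) = 2.211 / (2.211 + 91.7) = 0.02354.
So the output falls by 2.35 %.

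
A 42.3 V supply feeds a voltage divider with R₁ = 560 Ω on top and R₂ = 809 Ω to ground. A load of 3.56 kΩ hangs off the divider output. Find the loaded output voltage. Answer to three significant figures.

V_out ≈ 22.9 V

The load sits in parallel with R₂: R₂‖R_L = (809 × 3560) / (809 + 3560) = 659.2 Ω.
V_out = 42.3 × 659.2 / (560 + 659.2) = 42.3 × 659.2/1219 = 22.9 V.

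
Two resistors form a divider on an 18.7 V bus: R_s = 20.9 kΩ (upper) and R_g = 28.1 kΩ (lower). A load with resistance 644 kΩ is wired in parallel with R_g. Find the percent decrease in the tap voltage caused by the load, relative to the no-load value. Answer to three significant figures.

1.83 %

The divider's output (Thévenin) resistance is R_s‖R_g = 11.99 kΩ.
Fractional drop under load = R_th/(R_th + R_L) = 11.99 / (11.99 + 644) = 0.01827.
So the output falls by 1.83 %.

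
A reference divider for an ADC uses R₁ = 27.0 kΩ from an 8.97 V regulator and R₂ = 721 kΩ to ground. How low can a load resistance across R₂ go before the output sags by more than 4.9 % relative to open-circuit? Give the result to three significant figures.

Output resistance R_th = R₁‖R₂ = (27.0 × 721)/748.0 = 26.03 kΩ.
The fractional drop is R_th/(R_th + R_L); requiring this ≤ 0.0490 gives R_L ≥ R_th(1/0.0490 − 1) = 26.03 × 19.41 = 505 kΩ.

R_L(min) ≈ 505 kΩ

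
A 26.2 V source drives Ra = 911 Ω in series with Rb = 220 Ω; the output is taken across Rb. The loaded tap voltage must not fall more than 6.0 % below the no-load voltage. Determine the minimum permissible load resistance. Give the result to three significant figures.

R_L(min) ≈ 2.78 kΩ

Output resistance R_th = Ra‖Rb = (911 × 220)/1131 = 177.2 Ω.
The fractional drop is R_th/(R_th + R_L); requiring this ≤ 0.0600 gives R_L ≥ R_th(1/0.0600 − 1) = 177.2 × 15.67 = 2.78 kΩ.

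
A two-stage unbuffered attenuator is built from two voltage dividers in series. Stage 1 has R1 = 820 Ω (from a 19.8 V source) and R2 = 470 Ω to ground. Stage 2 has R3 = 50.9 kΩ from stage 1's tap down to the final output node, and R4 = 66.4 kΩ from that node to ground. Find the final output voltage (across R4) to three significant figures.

V_out ≈ 4.07 V

Stage 2 presents R3+R4 = 117300 Ω as a load on stage 1's tap.
Stage 1's lower leg becomes R2‖(R3+R4) = 468.1 Ω, so V_mid = 19.8 × 468.1/1288 = 7.196 V.
Stage 2 is itself unloaded: V_out = V_mid × R4/(R3+R4) = 7.196 × 66400/117300 = 4.07 V.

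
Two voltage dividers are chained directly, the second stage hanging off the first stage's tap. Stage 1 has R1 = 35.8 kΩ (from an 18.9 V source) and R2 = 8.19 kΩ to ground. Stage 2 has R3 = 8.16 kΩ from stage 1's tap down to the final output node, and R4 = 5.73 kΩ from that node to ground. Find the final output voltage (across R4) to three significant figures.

Stage 2 presents R3+R4 = 13.89 kΩ as a load on stage 1's tap.
Stage 1's lower leg becomes R2‖(R3+R4) = 5.152 kΩ, so V_mid = 18.9 × 5.152/40.95 = 2.378 V.
Stage 2 is itself unloaded: V_out = V_mid × R4/(R3+R4) = 2.378 × 5.73/13.89 = 0.981 V.

V_out ≈ 0.981 V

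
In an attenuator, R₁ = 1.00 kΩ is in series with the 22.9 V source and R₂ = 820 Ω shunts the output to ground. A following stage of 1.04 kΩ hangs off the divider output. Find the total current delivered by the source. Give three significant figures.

R₂‖R_L = 458.5 Ω, so the source sees R₁ + R₂‖R_L = 1458 Ω.
I = 22.9 V / 1458 Ω = 15.7 mA.

I ≈ 15.7 mA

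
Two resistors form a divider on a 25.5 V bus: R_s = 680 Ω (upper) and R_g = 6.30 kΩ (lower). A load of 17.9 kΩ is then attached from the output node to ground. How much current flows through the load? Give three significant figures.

R_g‖R_L = 4660 Ω; V_out = 25.5 × 4660/5340 = 22.25 V.
I_L = V_out / R_L = 22.25 / 17.9 kΩ = 1.24 mA.

I_L ≈ 1.24 mA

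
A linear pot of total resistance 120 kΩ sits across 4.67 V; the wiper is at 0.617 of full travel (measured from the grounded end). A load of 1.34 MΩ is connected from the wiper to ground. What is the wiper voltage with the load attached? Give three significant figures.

V ≈ 2.82 V

The wiper splits the pot into (1−α)R = 45.96 kΩ above and αR = 74.04 kΩ below.
Lower section ‖ load = 70.16 kΩ.
V_wiper = 4.67 × 70.16/(45.96 + 70.16) = 2.82 V.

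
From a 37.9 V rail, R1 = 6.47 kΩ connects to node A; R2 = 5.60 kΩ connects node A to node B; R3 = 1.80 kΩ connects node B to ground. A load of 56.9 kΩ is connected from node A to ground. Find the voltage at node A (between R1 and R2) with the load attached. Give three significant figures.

V ≈ 19.1 V

Below node A the series string R2+R3 = 7.400 kΩ sits in parallel with the 56.9 kΩ load: 6.548 kΩ.
V_A = 37.9 × 6.548/(6.47 + 6.548) = 19.1 V.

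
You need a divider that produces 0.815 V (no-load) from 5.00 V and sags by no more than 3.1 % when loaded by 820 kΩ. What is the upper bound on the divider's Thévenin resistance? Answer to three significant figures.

Loading drop = R_th/(R_th + R_L) ≤ 0.0310, so R_th ≤ R_L · ε/(1−ε) = 820 kΩ × 0.0310/0.9690 = 26.2 kΩ.

R_th ≤ 26.2 kΩ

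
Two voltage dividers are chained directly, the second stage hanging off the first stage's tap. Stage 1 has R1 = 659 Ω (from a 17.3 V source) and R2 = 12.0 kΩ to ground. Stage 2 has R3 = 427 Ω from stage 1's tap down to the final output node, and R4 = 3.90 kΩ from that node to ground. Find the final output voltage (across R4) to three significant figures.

Stage 2 presents R3+R4 = 4327 Ω as a load on stage 1's tap.
Stage 1's lower leg becomes R2‖(R3+R4) = 3180 Ω, so V_mid = 17.3 × 3180/3839 = 14.33 V.
Stage 2 is itself unloaded: V_out = V_mid × R4/(R3+R4) = 14.33 × 3900/4327 = 12.9 V.

V_out ≈ 12.9 V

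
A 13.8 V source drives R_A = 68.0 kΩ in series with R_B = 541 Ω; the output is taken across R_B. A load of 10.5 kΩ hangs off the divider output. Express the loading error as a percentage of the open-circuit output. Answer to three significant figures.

The divider's output (Thévenin) resistance is R_A‖R_B = 536.7 Ω.
Fractional drop under load = R_th/(R_th + R_L) = 536.7 / (536.7 + 10500) = 0.04863.
So the output falls by 4.86 %.

4.86 %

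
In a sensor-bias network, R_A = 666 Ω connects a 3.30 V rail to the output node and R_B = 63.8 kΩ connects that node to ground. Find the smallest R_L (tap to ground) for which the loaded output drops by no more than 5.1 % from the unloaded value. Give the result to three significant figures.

Output resistance R_th = R_A‖R_B = (666 × 63800)/64470 = 659.1 Ω.
The fractional drop is R_th/(R_th + R_L); requiring this ≤ 0.0510 gives R_L ≥ R_th(1/0.0510 − 1) = 659.1 × 18.61 = 12.3 kΩ.

R_L(min) ≈ 12.3 kΩ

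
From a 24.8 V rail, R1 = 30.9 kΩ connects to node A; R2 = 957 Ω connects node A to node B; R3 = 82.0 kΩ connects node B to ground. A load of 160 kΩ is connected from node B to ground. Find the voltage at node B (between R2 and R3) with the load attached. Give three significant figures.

At node B, R3 is in parallel with the load: R3‖R_L = 54210 Ω.
Below node A the resistance is R2 + (R3‖R_L) = 55170 Ω, so V_A = 24.8 × 55170/86070 = 15.90 V.
Then V_B = V_A × (R3‖R_L)/(R2 + R3‖R_L) = 15.90 × 54210/55170 = 15.6 V.

V ≈ 15.6 V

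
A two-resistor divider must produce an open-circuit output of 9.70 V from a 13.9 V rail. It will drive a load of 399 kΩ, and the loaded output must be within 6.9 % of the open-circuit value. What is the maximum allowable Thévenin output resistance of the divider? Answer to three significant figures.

R_th ≤ 29.6 kΩ

Loading drop = R_th/(R_th + R_L) ≤ 0.0690, so R_th ≤ R_L · ε/(1−ε) = 399 kΩ × 0.0690/0.9310 = 29.6 kΩ.
(Any R1, R2 with R2/(R1+R2) = 0.698 and R1‖R2 ≤ 29.6 kΩ will meet the spec.)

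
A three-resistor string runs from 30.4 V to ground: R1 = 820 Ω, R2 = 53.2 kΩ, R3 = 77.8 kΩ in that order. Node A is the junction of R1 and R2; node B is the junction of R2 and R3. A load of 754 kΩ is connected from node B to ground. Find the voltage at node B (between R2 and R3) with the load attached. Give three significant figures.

At node B, R3 is in parallel with the load: R3‖R_L = 70520 Ω.
Below node A the resistance is R2 + (R3‖R_L) = 123700 Ω, so V_A = 30.4 × 123700/124500 = 30.20 V.
Then V_B = V_A × (R3‖R_L)/(R2 + R3‖R_L) = 30.20 × 70520/123700 = 17.2 V.

V ≈ 17.2 V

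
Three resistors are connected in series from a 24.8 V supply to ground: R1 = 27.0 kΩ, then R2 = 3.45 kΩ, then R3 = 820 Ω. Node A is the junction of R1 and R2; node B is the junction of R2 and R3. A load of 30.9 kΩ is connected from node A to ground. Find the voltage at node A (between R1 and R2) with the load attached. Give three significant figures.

V ≈ 3.03 V

Below node A the series string R2+R3 = 4270 Ω sits in parallel with the 30900 Ω load: 3752 Ω.
V_A = 24.8 × 3752/(27000 + 3752) = 3.03 V.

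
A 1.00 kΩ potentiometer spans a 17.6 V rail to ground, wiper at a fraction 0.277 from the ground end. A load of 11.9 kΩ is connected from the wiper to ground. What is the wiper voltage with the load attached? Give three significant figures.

V ≈ 4.79 V

The wiper splits the pot into (1−α)R = 723.0 Ω above and αR = 277.0 Ω below.
Lower section ‖ load = 270.7 Ω.
V_wiper = 17.6 × 270.7/(723.0 + 270.7) = 4.79 V.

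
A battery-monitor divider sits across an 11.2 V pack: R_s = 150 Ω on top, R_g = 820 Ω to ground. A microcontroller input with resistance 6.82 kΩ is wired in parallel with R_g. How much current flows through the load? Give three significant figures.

I_L ≈ 1.36 mA

R_g‖R_L = 732.0 Ω; V_out = 11.2 × 732.0/882.0 = 9.295 V.
I_L = V_out / R_L = 9.295 / 6.82 kΩ = 1.36 mA.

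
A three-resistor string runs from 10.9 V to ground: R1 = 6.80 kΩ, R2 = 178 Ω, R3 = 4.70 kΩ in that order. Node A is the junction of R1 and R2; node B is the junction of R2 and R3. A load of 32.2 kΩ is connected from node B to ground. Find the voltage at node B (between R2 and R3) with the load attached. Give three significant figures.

At node B, R3 is in parallel with the load: R3‖R_L = 4101 Ω.
Below node A the resistance is R2 + (R3‖R_L) = 4279 Ω, so V_A = 10.9 × 4279/11080 = 4.210 V.
Then V_B = V_A × (R3‖R_L)/(R2 + R3‖R_L) = 4.210 × 4101/4279 = 4.03 V.

V ≈ 4.03 V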